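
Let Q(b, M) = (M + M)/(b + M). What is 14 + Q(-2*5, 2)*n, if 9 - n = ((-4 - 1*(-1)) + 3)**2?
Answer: 19/2 ≈ 9.5000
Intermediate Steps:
n = 9 (n = 9 - ((-4 - 1*(-1)) + 3)**2 = 9 - ((-4 + 1) + 3)**2 = 9 - (-3 + 3)**2 = 9 - 1*0**2 = 9 - 1*0 = 9 + 0 = 9)
Q(b, M) = 2*M/(M + b) (Q(b, M) = (2*M)/(M + b) = 2*M/(M + b))
14 + Q(-2*5, 2)*n = 14 + (2*2/(2 - 2*5))*9 = 14 + (2*2/(2 - 10))*9 = 14 + (2*2/(-8))*9 = 14 + (2*2*(-1/8))*9 = 14 - 1/2*9 = 14 - 9/2 = 19/2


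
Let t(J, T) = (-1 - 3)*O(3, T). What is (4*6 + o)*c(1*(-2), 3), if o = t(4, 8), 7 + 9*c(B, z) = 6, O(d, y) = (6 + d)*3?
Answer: 28/3 ≈ 9.3333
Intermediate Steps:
O(d, y) = 18 + 3*d
t(J, T) = -108 (t(J, T) = (-1 - 3)*(18 + 3*3) = -4*(18 + 9) = -4*27 = -108)
c(B, z) = -⅑ (c(B, z) = -7/9 + (⅑)*6 = -7/9 + ⅔ = -⅑)
o = -108
(4*6 + o)*c(1*(-2), 3) = (4*6 - 108)*(-⅑) = (24 - 108)*(-⅑) = -84*(-⅑) = 28/3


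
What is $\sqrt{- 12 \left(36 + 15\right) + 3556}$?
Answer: $8 \sqrt{46} \approx 54.259$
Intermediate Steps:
$\sqrt{- 12 \left(36 + 15\right) + 3556} = \sqrt{\left(-12\right) 51 + 3556} = \sqrt{-612 + 3556} = \sqrt{2944} = 8 \sqrt{46}$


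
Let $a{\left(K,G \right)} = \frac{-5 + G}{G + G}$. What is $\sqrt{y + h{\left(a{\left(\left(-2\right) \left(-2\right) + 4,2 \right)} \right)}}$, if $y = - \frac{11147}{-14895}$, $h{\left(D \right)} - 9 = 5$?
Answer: $\frac{\sqrt{363565435}}{4965} \approx 3.8404$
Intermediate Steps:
$a{\left(K,G \right)} = \frac{-5 + G}{2 G}$
$h{\left(D \right)} = 14$ ($h{\left(D \right)} = 9 + 5 = 14$)
$y = \frac{11147}{14895}$ ($y = \left(-11147\right) \left(- \frac{1}{14895}\right) = \frac{11147}{14895} \approx 0.74837$)
$\sqrt{y + h{\left(a{\left(\left(-2\right) \left(-2\right) + 4,2 \right)} \right)}} = \sqrt{\frac{11147}{14895} + 14} = \sqrt{\frac{219677}{14895}} = \frac{\sqrt{363565435}}{4965}$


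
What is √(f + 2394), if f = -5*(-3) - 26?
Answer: √2383 ≈ 48.816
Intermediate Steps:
f = -11 (f = 15 - 26 = -11)
√(f + 2394) = √(-11 + 2394) = √2383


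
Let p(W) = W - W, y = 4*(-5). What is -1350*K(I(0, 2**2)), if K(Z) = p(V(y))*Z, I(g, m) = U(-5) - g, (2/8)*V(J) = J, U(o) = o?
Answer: 0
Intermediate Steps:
y = -20
V(J) = 4*J
p(W) = 0
I(g, m) = -5 - g
K(Z) = 0 (K(Z) = 0*Z = 0)
-1350*K(I(0, 2**2)) = -1350*0 = 0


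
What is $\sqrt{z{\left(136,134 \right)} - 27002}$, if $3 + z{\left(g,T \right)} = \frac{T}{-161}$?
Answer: $\frac{i \sqrt{700018179}}{161} \approx 164.33 i$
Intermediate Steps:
$z{\left(g,T \right)} = -3 - \frac{T}{161}$ ($z{\left(g,T \right)} = -3 + \frac{T}{-161} = -3 + T \left(- \frac{1}{161}\right) = -3 - \frac{T}{161}$)
$\sqrt{z{\left(136,134 \right)} - 27002} = \sqrt{\left(-3 - \frac{134}{161}\right) - 27002} = \sqrt{- \frac{617}{161} - 27002} = \sqrt{- \frac{4347939}{161}} = \frac{i \sqrt{700018179}}{161}$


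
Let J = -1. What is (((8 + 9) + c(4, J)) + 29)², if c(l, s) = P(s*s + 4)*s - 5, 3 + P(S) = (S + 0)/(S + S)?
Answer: 7569/4 ≈ 1892.3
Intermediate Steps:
P(S) = -5/2 (P(S) = -3 + (S + 0)/(S + S) = -3 + S/((2*S)) = -3 + S*(1/(2*S)) = -3 + ½ = -5/2)
c(l, s) = -5 - 5*s/2 (c(l, s) = -5*s/2 - 5 = -5 - 5*s/2)
(((8 + 9) + c(4, J)) + 29)² = (((8 + 9) + (-5 - 5/2*(-1))) + 29)² = ((17 + (-5 + 5/2)) + 29)² = ((17 - 5/2) + 29)² = (29/2 + 29)² = (87/2)² = 7569/4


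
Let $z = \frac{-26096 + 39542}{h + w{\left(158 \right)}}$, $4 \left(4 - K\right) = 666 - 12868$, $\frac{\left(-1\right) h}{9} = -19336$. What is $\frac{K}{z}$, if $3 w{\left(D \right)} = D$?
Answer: $\frac{1595151535}{40338} \approx 39545.0$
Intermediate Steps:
$h = 174024$ ($h = \left(-9\right) \left(-19336\right) = 174024$)
$w{\left(D \right)} = \frac{D}{3}$
$K = \frac{6109}{2}$ ($K = 4 - \frac{666 - 12868}{4} = 4 - - \frac{6101}{2} = 4 + \frac{6101}{2} = \frac{6109}{2} \approx 3054.5$)
$z = \frac{20169}{261115}$ ($z = \frac{-26096 + 39542}{174024 + \frac{1}{3} \cdot 158} = \frac{13446}{174024 + \frac{158}{3}} = \frac{13446}{\frac{522230}{3}} = 13446 \cdot \frac{3}{522230} = \frac{20169}{261115} \approx 0.077242$)
$\frac{K}{z} = \frac{6109}{2 \cdot \frac{20169}{261115}} = \frac{6109}{2} \cdot \frac{261115}{20169} = \frac{1595151535}{40338}$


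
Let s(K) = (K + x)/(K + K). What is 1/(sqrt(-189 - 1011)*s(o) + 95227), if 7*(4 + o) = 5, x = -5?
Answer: 50375083/4797069038041 - 13340*I*sqrt(3)/4797069038041 ≈ 1.0501e-5 - 4.8166e-9*I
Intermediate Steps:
o = -23/7 (o = -4 + (1/7)*5 = -4 + 5/7 = -23/7 ≈ -3.2857)
s(K) = (-5 + K)/(2*K) (s(K) = (K - 5)/(K + K) = (-5 + K)/((2*K)) = (-5 + K)*(1/(2*K)) = (-5 + K)/(2*K))
1/(sqrt(-189 - 1011)*s(o) + 95227) = 1/(sqrt(-189 - 1011)*((-5 - 23/7)/(2*(-23/7))) + 95227) = 1/(sqrt(-1200)*((1/2)*(-7/23)*(-58/7)) + 95227) = 1/((20*I*sqrt(3))*(29/23) + 95227) = 1/(580*I*sqrt(3)/23 + 95227) = 1/(95227 + 580*I*sqrt(3)/23)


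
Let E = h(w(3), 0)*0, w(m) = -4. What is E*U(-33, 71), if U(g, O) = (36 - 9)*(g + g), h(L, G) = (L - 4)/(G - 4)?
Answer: 0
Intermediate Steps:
h(L, G) = (-4 + L)/(-4 + G)
U(g, O) = 54*g (U(g, O) = 27*(2*g) = 54*g)
E = 0 (E = ((-4 - 4)/(-4 + 0))*0 = (-8/(-4))*0 = -¼*(-8)*0 = 2*0 = 0)
E*U(-33, 71) = 0*(54*(-33)) = 0*(-1782) = 0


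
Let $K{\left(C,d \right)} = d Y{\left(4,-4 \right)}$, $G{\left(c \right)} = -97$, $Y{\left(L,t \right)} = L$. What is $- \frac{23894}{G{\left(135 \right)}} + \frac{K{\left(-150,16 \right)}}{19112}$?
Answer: $\frac{57083542}{231733} \approx 246.33$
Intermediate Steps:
$K{\left(C,d \right)} = 4 d$ ($K{\left(C,d \right)} = d 4 = 4 d$)
$- \frac{23894}{G{\left(135 \right)}} + \frac{K{\left(-150,16 \right)}}{19112} = - \frac{23894}{-97} + \frac{4 \cdot 16}{19112} = \left(-23894\right) \left(- \frac{1}{97}\right) + 64 \cdot \frac{1}{19112} = \frac{23894}{97} + \frac{8}{2389} = \frac{57083542}{231733}$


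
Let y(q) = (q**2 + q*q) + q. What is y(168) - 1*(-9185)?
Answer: 65801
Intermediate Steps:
y(q) = q + 2*q**2 (y(q) = (q**2 + q**2) + q = 2*q**2 + q = q + 2*q**2)
y(168) - 1*(-9185) = 168*(1 + 2*168) - 1*(-9185) = 168*(1 + 336) + 9185 = 168*337 + 9185 = 56616 + 9185 = 65801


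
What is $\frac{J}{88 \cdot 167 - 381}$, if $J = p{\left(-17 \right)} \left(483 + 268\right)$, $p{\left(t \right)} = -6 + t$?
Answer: $- \frac{17273}{14315} \approx -1.2066$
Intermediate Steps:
$J = -17273$ ($J = \left(-6 - 17\right) \left(483 + 268\right) = \left(-23\right) 751 = -17273$)
$\frac{J}{88 \cdot 167 - 381} = - \frac{17273}{88 \cdot 167 - 381} = - \frac{17273}{14696 - 381} = - \frac{17273}{14315}$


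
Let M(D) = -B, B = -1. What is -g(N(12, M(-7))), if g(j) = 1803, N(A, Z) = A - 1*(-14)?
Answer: -1803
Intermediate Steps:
M(D) = 1 (M(D) = -1*(-1) = 1)
N(A, Z) = 14 + A (N(A, Z) = A + 14 = 14 + A)
-g(N(12, M(-7))) = -1*1803 = -1803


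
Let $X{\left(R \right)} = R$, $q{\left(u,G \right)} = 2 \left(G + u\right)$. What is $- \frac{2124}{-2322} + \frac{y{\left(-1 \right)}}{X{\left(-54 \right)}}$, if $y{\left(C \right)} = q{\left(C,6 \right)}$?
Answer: $\frac{847}{1161} \approx 0.72954$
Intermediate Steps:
$q{\left(u,G \right)} = 2 G + 2 u$
$y{\left(C \right)} = 12 + 2 C$ ($y{\left(C \right)} = 2 \cdot 6 + 2 C = 12 + 2 C$)
$- \frac{2124}{-2322} + \frac{y{\left(-1 \right)}}{X{\left(-54 \right)}} = - \frac{2124}{-2322} + \frac{12 + 2 \left(-1\right)}{-54} = \left(-2124\right) \left(- \frac{1}{2322}\right) + \left(12 - 2\right) \left(- \frac{1}{54}\right) = \frac{118}{129} + 10 \left(- \frac{1}{54}\right) = \frac{118}{129} - \frac{5}{27} = \frac{847}{1161}$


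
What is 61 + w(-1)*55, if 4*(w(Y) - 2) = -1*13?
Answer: -31/4 ≈ -7.7500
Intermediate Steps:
w(Y) = -5/4 (w(Y) = 2 + (-1*13)/4 = 2 + (1/4)*(-13) = 2 - 13/4 = -5/4)
61 + w(-1)*55 = 61 - 5/4*55 = 61 - 275/4 = -31/4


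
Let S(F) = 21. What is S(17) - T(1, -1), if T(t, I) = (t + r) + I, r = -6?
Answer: 27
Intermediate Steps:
T(t, I) = -6 + I + t (T(t, I) = (t - 6) + I = (-6 + t) + I = -6 + I + t)
S(17) - T(1, -1) = 21 - (-6 - 1 + 1) = 21 - 1*(-6) = 21 + 6 = 27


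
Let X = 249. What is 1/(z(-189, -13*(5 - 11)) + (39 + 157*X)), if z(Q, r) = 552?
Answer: 1/39684 ≈ 2.5199e-5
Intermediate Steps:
1/(z(-189, -13*(5 - 11)) + (39 + 157*X)) = 1/(552 + (39 + 157*249)) = 1/(552 + (39 + 39093)) = 1/(552 + 39132) = 1/39684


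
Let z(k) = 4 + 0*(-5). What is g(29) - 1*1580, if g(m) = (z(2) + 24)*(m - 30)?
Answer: -1608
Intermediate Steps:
z(k) = 4 (z(k) = 4 + 0 = 4)
g(m) = -840 + 28*m (g(m) = (4 + 24)*(m - 30) = 28*(-30 + m) = -840 + 28*m)
g(29) - 1*1580 = (-840 + 28*29) - 1*1580 = (-840 + 812) - 1580 = -28 - 1580 = -1608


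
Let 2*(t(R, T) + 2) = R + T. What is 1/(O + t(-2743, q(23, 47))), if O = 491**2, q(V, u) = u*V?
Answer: 1/240248 ≈ 4.1624e-6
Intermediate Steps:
q(V, u) = V*u
t(R, T) = -2 + R/2 + T/2 (t(R, T) = -2 + (R + T)/2 = -2 + (R/2 + T/2) = -2 + R/2 + T/2)
O = 241081
1/(O + t(-2743, q(23, 47))) = 1/(241081 + (-2 + (1/2)*(-2743) + (23*47)/2)) = 1/(241081 + (-2 - 2743/2 + (1/2)*1081)) = 1/(241081 + (-2 - 2743/2 + 1081/2)) = 1/(241081 - 833) = 1/240248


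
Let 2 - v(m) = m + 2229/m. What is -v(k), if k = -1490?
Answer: -2225309/1490 ≈ -1493.5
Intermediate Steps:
v(m) = 2 - m - 2229/m (v(m) = 2 - (m + 2229/m) = 2 + (-m - 2229/m) = 2 - m - 2229/m)
-v(k) = -(2 - 1*(-1490) - 2229/(-1490)) = -(2 + 1490 - 2229*(-1/1490)) = -(2 + 1490 + 2229/1490) = -1*2225309/1490 = -2225309/1490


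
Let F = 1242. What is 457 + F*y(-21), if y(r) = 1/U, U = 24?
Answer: 2035/4 ≈ 508.75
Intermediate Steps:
y(r) = 1/24
457 + F*y(-21) = 457 + 1242*(1/24) = 457 + 207/4 = 2035/4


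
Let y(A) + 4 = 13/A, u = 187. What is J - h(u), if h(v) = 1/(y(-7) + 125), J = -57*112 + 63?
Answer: -5271721/834 ≈ -6321.0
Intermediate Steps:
J = -6321 (J = -6384 + 63 = -6321)
y(A) = -4 + 13/A
h(v) = 7/834 (h(v) = 1/((-4 + 13/(-7)) + 125) = 1/((-4 + 13*(-⅐)) + 125) = 1/((-4 - 13/7) + 125) = 1/(-41/7 + 125) = 1/(834/7) = 7/834)
J - h(u) = -6321 - 1*7/834 = -6321 - 7/834 = -5271721/834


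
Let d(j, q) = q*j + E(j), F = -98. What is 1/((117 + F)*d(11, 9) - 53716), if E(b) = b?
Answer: -1/51626 ≈ -1.9370e-5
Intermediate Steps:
d(j, q) = j + j*q (d(j, q) = q*j + j = j*q + j = j + j*q)
1/((117 + F)*d(11, 9) - 53716) = 1/((117 - 98)*(11*(1 + 9)) - 53716) = 1/(19*(11*10) - 53716) = 1/(19*110 - 53716) = 1/(2090 - 53716) = 1/(-51626) = -1/51626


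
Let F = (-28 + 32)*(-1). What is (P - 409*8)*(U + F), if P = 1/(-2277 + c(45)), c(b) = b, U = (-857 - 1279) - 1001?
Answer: 2548783645/248 ≈ 1.0277e+7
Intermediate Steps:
U = -3137 (U = -2136 - 1001 = -3137)
P = -1/2232 (P = 1/(-2277 + 45) = 1/(-2232) = -1/2232 ≈ -0.00044803)
F = -4 (F = 4*(-1) = -4)
(P - 409*8)*(U + F) = (-1/2232 - 409*8)*(-3137 - 4) = (-1/2232 - 3272)*(-3141) = -7303105/2232*(-3141) = 2548783645/248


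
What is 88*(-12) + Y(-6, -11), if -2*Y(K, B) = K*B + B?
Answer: -2167/2 ≈ -1083.5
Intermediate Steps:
Y(K, B) = -B/2 - B*K/2 (Y(K, B) = -(K*B + B)/2 = -(B*K + B)/2 = -(B + B*K)/2 = -B/2 - B*K/2)
88*(-12) + Y(-6, -11) = 88*(-12) - ½*(-11)*(1 - 6) = -1056 - ½*(-11)*(-5) = -1056 - 55/2 = -2167/2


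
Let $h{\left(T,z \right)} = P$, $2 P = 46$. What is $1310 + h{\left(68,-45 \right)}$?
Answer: $1333$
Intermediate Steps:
$P = 23$ ($P = \frac{1}{2} \cdot 46 = 23$)
$h{\left(T,z \right)} = 23$
$1310 + h{\left(68,-45 \right)} = 1310 + 23 = 1333$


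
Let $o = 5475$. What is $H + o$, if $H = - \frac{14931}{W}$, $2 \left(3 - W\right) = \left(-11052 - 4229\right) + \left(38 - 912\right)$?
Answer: $\frac{29483871}{5387} \approx 5473.1$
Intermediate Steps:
$W = \frac{16161}{2}$ ($W = 3 - \frac{\left(-11052 - 4229\right) + \left(38 - 912\right)}{2} = 3 - \frac{\left(-11052 - 4229\right) - 874}{2} = 3 - \frac{-15281 - 874}{2} = 3 - - \frac{16155}{2} = 3 + \frac{16155}{2} = \frac{16161}{2} \approx 8080.5$)
$H = - \frac{9954}{5387}$ ($H = - \frac{14931}{\frac{16161}{2}} = \left(-14931\right) \frac{2}{16161} = - \frac{9954}{5387} \approx -1.8478$)
$H + o = - \frac{9954}{5387} + 5475 = \frac{29483871}{5387}$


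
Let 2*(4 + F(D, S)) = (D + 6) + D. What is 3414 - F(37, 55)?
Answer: 3378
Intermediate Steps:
F(D, S) = -1 + D (F(D, S) = -4 + ((D + 6) + D)/2 = -4 + ((6 + D) + D)/2 = -4 + (6 + 2*D)/2 = -4 + (3 + D) = -1 + D)
3414 - F(37, 55) = 3414 - (-1 + 37) = 3414 - 1*36 = 3414 - 36 = 3378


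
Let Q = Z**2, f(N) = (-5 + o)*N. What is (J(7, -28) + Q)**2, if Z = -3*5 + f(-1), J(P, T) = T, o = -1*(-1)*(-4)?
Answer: 64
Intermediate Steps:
o = -4 (o = 1*(-4) = -4)
f(N) = -9*N (f(N) = (-5 - 4)*N = -9*N)
Z = -6 (Z = -3*5 - 9*(-1) = -15 + 9 = -6)
Q = 36 (Q = (-6)**2 = 36)
(J(7, -28) + Q)**2 = (-28 + 36)**2 = 8**2 = 64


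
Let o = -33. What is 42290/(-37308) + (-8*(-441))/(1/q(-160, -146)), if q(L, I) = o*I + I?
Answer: 307470428519/18654 ≈ 1.6483e+7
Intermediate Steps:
q(L, I) = -32*I (q(L, I) = -33*I + I = -32*I)
42290/(-37308) + (-8*(-441))/(1/q(-160, -146)) = 42290/(-37308) + (-8*(-441))/(1/(-32*(-146))) = 42290*(-1/37308) + 3528/(1/4672) = -21145/18654 + 3528/(1/4672) = -21145/18654 + 3528*4672 = -21145/18654 + 16482816 = 307470428519/18654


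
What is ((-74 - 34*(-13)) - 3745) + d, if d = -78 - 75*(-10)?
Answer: -2705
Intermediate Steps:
d = 672 (d = -78 + 750 = 672)
((-74 - 34*(-13)) - 3745) + d = ((-74 - 34*(-13)) - 3745) + 672 = ((-74 + 442) - 3745) + 672 = (368 - 3745) + 672 = -3377 + 672 = -2705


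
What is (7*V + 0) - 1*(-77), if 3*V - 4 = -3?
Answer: 238/3 ≈ 79.333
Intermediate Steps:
V = 1/3 (V = 4/3 + (1/3)*(-3) = 4/3 - 1 = 1/3 ≈ 0.33333)
(7*V + 0) - 1*(-77) = (7*(1/3) + 0) - 1*(-77) = (7/3 + 0) + 77 = 7/3 + 77 = 238/3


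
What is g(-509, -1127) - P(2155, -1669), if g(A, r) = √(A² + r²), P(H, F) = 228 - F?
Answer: -1897 + √1529210 ≈ -660.39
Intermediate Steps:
g(-509, -1127) - P(2155, -1669) = √((-509)² + (-1127)²) - (228 - 1*(-1669)) = √(259081 + 1270129) - (228 + 1669) = √1529210 - 1*1897 = √1529210 - 1897 = -1897 + √1529210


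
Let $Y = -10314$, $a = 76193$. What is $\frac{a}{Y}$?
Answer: $- \frac{76193}{10314} \approx -7.3873$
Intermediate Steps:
$\frac{a}{Y} = \frac{76193}{-10314} = 76193 \left(- \frac{1}{10314}\right) = - \frac{76193}{10314}$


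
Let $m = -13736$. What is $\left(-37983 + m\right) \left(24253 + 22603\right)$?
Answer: $-2423345464$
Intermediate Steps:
$\left(-37983 + m\right) \left(24253 + 22603\right) = \left(-37983 - 13736\right) \left(24253 + 22603\right) = \left(-51719\right) 46856 = -2423345464$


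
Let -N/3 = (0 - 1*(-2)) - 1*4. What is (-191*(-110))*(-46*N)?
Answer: -5798760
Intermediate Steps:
N = 6 (N = -3*((0 - 1*(-2)) - 1*4) = -3*((0 + 2) - 4) = -3*(2 - 4) = -3*(-2) = 6)
(-191*(-110))*(-46*N) = (-191*(-110))*(-46*6) = 21010*(-276) = -5798760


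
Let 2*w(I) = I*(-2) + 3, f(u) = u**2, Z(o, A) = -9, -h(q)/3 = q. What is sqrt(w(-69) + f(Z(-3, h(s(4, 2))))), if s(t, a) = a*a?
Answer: sqrt(606)/2 ≈ 12.309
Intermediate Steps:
s(t, a) = a**2
h(q) = -3*q
w(I) = 3/2 - I (w(I) = (I*(-2) + 3)/2 = (-2*I + 3)/2 = (3 - 2*I)/2 = 3/2 - I)
sqrt(w(-69) + f(Z(-3, h(s(4, 2))))) = sqrt((3/2 - 1*(-69)) + (-9)**2) = sqrt((3/2 + 69) + 81) = sqrt(141/2 + 81) = sqrt(303/2) = sqrt(606)/2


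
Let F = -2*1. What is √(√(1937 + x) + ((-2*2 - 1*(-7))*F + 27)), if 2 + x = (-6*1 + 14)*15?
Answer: √(21 + √2055) ≈ 8.1445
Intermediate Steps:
F = -2
x = 118 (x = -2 + (-6*1 + 14)*15 = -2 + (-6 + 14)*15 = -2 + 8*15 = -2 + 120 = 118)
√(√(1937 + x) + ((-2*2 - 1*(-7))*F + 27)) = √(√(1937 + 118) + ((-2*2 - 1*(-7))*(-2) + 27)) = √(√2055 + ((-4 + 7)*(-2) + 27)) = √(√2055 + (3*(-2) + 27)) = √(√2055 + (-6 + 27)) = √(√2055 + 21) = √(21 + √2055)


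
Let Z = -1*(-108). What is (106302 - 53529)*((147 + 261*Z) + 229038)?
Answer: 13582345329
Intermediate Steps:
Z = 108
(106302 - 53529)*((147 + 261*Z) + 229038) = (106302 - 53529)*((147 + 261*108) + 229038) = 52773*((147 + 28188) + 229038) = 52773*(28335 + 229038) = 52773*257373 = 13582345329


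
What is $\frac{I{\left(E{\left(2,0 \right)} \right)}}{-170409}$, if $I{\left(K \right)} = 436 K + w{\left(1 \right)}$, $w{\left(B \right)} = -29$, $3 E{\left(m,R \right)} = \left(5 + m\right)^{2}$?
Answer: $- \frac{21277}{511227} \approx -0.041619$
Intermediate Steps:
$E{\left(m,R \right)} = \frac{\left(5 + m\right)^{2}}{3}$
$I{\left(K \right)} = -29 + 436 K$ ($I{\left(K \right)} = 436 K - 29 = -29 + 436 K$)
$\frac{I{\left(E{\left(2,0 \right)} \right)}}{-170409} = \frac{-29 + 436 \frac{\left(5 + 2\right)^{2}}{3}}{-170409} = \left(-29 + 436 \frac{7^{2}}{3}\right) \left(- \frac{1}{170409}\right) = \left(-29 + 436 \cdot \frac{1}{3} \cdot 49\right) \left(- \frac{1}{170409}\right) = \left(-29 + 436 \cdot \frac{49}{3}\right) \left(- \frac{1}{170409}\right) = \left(-29 + \frac{21364}{3}\right) \left(- \frac{1}{170409}\right) = \frac{21277}{3} \left(- \frac{1}{170409}\right) = - \frac{21277}{511227}$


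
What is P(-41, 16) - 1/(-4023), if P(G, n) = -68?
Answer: -273563/4023 ≈ -68.000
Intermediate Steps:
P(-41, 16) - 1/(-4023) = -68 - 1/(-4023) = -68 - 1*(-1/4023) = -68 + 1/4023 = -273563/4023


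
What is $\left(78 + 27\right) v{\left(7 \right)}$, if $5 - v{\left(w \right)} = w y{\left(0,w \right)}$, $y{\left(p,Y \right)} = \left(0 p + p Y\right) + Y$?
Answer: $-4620$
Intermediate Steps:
$y{\left(p,Y \right)} = Y + Y p$ ($y{\left(p,Y \right)} = \left(0 + Y p\right) + Y = Y p + Y = Y + Y p$)
$v{\left(w \right)} = 5 - w^{2}$ ($v{\left(w \right)} = 5 - w w \left(1 + 0\right) = 5 - w w 1 = 5 - w w = 5 - w^{2}$)
$\left(78 + 27\right) v{\left(7 \right)} = \left(78 + 27\right) \left(5 - 7^{2}\right) = 105 \left(5 - 49\right) = 105 \left(-44\right) = -4620$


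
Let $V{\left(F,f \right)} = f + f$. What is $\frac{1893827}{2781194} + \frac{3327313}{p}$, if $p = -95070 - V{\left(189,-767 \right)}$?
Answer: $- \frac{349106228825}{10005452384} \approx -34.892$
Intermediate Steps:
$V{\left(F,f \right)} = 2 f$
$p = -93536$ ($p = -95070 - 2 \left(-767\right) = -95070 - -1534 = -95070 + 1534 = -93536$)
$\frac{1893827}{2781194} + \frac{3327313}{p} = \frac{1893827}{2781194} + \frac{3327313}{-93536} = 1893827 \cdot \frac{1}{2781194} + 3327313 \left(- \frac{1}{93536}\right) = \frac{145679}{213938} - \frac{3327313}{93536} = - \frac{349106228825}{10005452384}$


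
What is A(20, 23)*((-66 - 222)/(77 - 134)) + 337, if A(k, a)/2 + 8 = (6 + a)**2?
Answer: 166339/19 ≈ 8754.7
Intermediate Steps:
A(k, a) = -16 + 2*(6 + a)**2
A(20, 23)*((-66 - 222)/(77 - 134)) + 337 = (-16 + 2*(6 + 23)**2)*((-66 - 222)/(77 - 134)) + 337 = (-16 + 2*29**2)*(-288/(-57)) + 337 = (-16 + 2*841)*(-288*(-1/57)) + 337 = (-16 + 1682)*(96/19) + 337 = 1666*(96/19) + 337 = 159936/19 + 337 = 166339/19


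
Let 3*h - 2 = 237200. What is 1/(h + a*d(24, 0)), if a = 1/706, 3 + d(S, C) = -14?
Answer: 2118/167464561 ≈ 1.2647e-5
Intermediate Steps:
h = 237202/3 (h = ⅔ + (⅓)*237200 = ⅔ + 237200/3 = 237202/3 ≈ 79067.)
d(S, C) = -17 (d(S, C) = -3 - 14 = -17)
a = 1/706 ≈ 0.0014164
1/(h + a*d(24, 0)) = 1/(237202/3 + (1/706)*(-17)) = 1/(237202/3 - 17/706) = 1/(167464561/2118) = 2118/167464561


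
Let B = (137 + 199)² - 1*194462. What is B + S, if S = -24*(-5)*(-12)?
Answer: -83006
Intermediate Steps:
B = -81566 (B = 336² - 194462 = 112896 - 194462 = -81566)
S = -1440 (S = 120*(-12) = -1440)
B + S = -81566 - 1440 = -83006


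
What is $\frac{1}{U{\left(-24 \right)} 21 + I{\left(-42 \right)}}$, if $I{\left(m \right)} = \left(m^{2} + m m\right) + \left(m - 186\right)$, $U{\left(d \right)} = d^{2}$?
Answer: $\frac{1}{15396} \approx 6.4952 \cdot 10^{-5}$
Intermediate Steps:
$I{\left(m \right)} = -186 + m + 2 m^{2}$ ($I{\left(m \right)} = \left(m^{2} + m^{2}\right) + \left(-186 + m\right) = 2 m^{2} + \left(-186 + m\right) = -186 + m + 2 m^{2}$)
$\frac{1}{U{\left(-24 \right)} 21 + I{\left(-42 \right)}} = \frac{1}{\left(-24\right)^{2} \cdot 21 - \left(228 - 3528\right)} = \frac{1}{576 \cdot 21 - -3300} = \frac{1}{12096 - -3300} = \frac{1}{12096 + 3300} = \frac{1}{15396}$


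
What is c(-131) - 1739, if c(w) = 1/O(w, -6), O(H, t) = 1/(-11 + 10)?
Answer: -1740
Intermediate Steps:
O(H, t) = -1 (O(H, t) = 1/(-1) = -1)
c(w) = -1 (c(w) = 1/(-1) = -1)
c(-131) - 1739 = -1 - 1739 = -1740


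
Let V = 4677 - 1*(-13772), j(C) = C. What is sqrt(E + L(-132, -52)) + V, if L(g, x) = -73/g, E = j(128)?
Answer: 18449 + sqrt(559977)/66 ≈ 18460.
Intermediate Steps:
E = 128
V = 18449 (V = 4677 + 13772 = 18449)
sqrt(E + L(-132, -52)) + V = sqrt(128 - 73/(-132)) + 18449 = sqrt(128 - 73*(-1/132)) + 18449 = sqrt(128 + 73/132) + 18449 = sqrt(16969/132) + 18449 = sqrt(559977)/66 + 18449 = 18449 + sqrt(559977)/66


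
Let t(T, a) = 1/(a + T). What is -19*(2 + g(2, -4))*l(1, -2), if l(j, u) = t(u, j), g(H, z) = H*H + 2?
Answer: 152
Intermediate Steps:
g(H, z) = 2 + H² (g(H, z) = H² + 2 = 2 + H²)
t(T, a) = 1/(T + a)
l(j, u) = 1/(j + u) (l(j, u) = 1/(u + j) = 1/(j + u))
-19*(2 + g(2, -4))*l(1, -2) = -19*(2 + (2 + 2²))/(1 - 2) = -19*(2 + (2 + 4))/(-1) = -19*(2 + 6)*(-1) = -152*(-1) = -19*(-8) = 152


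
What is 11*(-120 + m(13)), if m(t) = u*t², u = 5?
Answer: 7975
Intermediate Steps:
m(t) = 5*t²
11*(-120 + m(13)) = 11*(-120 + 5*13²) = 11*(-120 + 5*169) = 11*(-120 + 845) = 11*725 = 7975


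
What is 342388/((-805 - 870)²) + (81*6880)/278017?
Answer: 1658708384596/780011445625 ≈ 2.1265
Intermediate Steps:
342388/((-805 - 870)²) + (81*6880)/278017 = 342388/((-1675)²) + 557280*(1/278017) = 342388/2805625 + 557280/278017 = 1658708384596/780011445625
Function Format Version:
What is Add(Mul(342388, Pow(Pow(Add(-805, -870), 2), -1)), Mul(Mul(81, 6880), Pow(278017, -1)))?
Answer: Rational(1658708384596, 780011445625) ≈ 2.1265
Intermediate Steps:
Add(Mul(342388, Pow(Pow(Add(-805, -870), 2), -1)), Mul(Mul(81, 6880), Pow(278017, -1))) = Add(Mul(342388, Pow(Pow(-1675, 2), -1)), Mul(557280, Rational(1, 278017))) = Add(Mul(342388, Pow(2805625, -1)), Rational(557280, 278017)) = Add(Mul(342388, Rational(1, 2805625)), Rational(557280, 278017)) = Add(Rational(342388, 2805625), Rational(557280, 278017)) = Rational(1658708384596, 780011445625)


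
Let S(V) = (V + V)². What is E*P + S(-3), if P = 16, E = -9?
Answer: -108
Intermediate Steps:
S(V) = 4*V² (S(V) = (2*V)² = 4*V²)
E*P + S(-3) = -9*16 + 4*(-3)² = -144 + 4*9 = -144 + 36 = -108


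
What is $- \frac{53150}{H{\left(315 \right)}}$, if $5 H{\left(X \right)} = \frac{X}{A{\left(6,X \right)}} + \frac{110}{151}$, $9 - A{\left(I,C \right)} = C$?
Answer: $\frac{272872100}{309} \approx 8.8308 \cdot 10^{5}$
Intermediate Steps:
$A{\left(I,C \right)} = 9 - C$
$H{\left(X \right)} = \frac{22}{151} + \frac{X}{5 \left(9 - X\right)}$ ($H{\left(X \right)} = \frac{\frac{X}{9 - X} + \frac{110}{151}}{5} = \frac{\frac{110}{151} + \frac{X}{9 - X}}{5} = \frac{22}{151} + \frac{X}{5 \left(9 - X\right)}$)
$- \frac{53150}{H{\left(315 \right)}} = - \frac{53150}{\frac{1}{755} \frac{1}{-9 + 315} \left(-990 - 12915\right)} = - \frac{53150}{\frac{1}{755} \cdot \frac{1}{306} \left(-990 - 12915\right)} = - \frac{53150}{\frac{1}{755} \cdot \frac{1}{306} \left(-13905\right)} = - \frac{53150}{- \frac{309}{5134}} = \left(-53150\right) \left(- \frac{5134}{309}\right) = \frac{272872100}{309}$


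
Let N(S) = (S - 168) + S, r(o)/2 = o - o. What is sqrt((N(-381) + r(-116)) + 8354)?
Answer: 16*sqrt(29) ≈ 86.163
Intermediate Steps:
r(o) = 0 (r(o) = 2*(o - o) = 2*0 = 0)
N(S) = -168 + 2*S (N(S) = (-168 + S) + S = -168 + 2*S)
sqrt((N(-381) + r(-116)) + 8354) = sqrt(((-168 + 2*(-381)) + 0) + 8354) = sqrt(((-168 - 762) + 0) + 8354) = sqrt((-930 + 0) + 8354) = sqrt(-930 + 8354) = sqrt(7424) = 16*sqrt(29)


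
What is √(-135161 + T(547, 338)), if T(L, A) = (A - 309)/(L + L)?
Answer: I*√161765518870/1094 ≈ 367.64*I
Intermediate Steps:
T(L, A) = (-309 + A)/(2*L) (T(L, A) = (-309 + A)/((2*L)) = (-309 + A)*(1/(2*L)) = (-309 + A)/(2*L))
√(-135161 + T(547, 338)) = √(-135161 + (½)*(-309 + 338)/547) = √(-135161 + (½)*(1/547)*29) = √(-135161 + 29/1094) = √(-147866105/1094) = I*√161765518870/1094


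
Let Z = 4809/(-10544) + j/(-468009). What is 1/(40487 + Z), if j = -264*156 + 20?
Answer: 4934686896/199788851736287 ≈ 2.4700e-5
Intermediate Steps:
j = -41164 (j = -41184 + 20 = -41164)
Z = -1816622065/4934686896 (Z = 4809/(-10544) - 41164/(-468009) = 4809*(-1/10544) - 41164*(-1/468009) = -4809/10544 + 41164/468009 = -1816622065/4934686896 ≈ -0.36813)
1/(40487 + Z) = 1/(40487 - 1816622065/4934686896) = 1/(199788851736287/4934686896) = 4934686896/199788851736287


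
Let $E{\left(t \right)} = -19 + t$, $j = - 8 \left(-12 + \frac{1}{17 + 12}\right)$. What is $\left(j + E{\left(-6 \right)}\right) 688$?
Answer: $\frac{1411088}{29} \approx 48658.0$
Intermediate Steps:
$j = \frac{2776}{29}$ ($j = - 8 \left(-12 + \frac{1}{29}\right) = \left(-8\right) \left(- \frac{347}{29}\right) = \frac{2776}{29} \approx 95.724$)
$\left(j + E{\left(-6 \right)}\right) 688 = \left(\frac{2776}{29} - 25\right) 688 = \frac{2051}{29} \cdot 688 = \frac{1411088}{29}$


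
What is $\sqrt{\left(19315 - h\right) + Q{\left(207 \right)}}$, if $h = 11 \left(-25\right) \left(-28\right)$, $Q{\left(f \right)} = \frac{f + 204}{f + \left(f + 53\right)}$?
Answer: $\frac{2 \sqrt{633323918}}{467} \approx 107.78$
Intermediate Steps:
$Q{\left(f \right)} = \frac{204 + f}{53 + 2 f}$ ($Q{\left(f \right)} = \frac{204 + f}{f + \left(53 + f\right)} = \frac{204 + f}{53 + 2 f}$)
$h = 7700$ ($h = \left(-275\right) \left(-28\right) = 7700$)
$\sqrt{\left(19315 - h\right) + Q{\left(207 \right)}} = \sqrt{\left(19315 - 7700\right) + \frac{204 + 207}{53 + 2 \cdot 207}} = \sqrt{\left(19315 - 7700\right) + \frac{1}{53 + 414} \cdot 411} = \sqrt{11615 + \frac{1}{467} \cdot 411} = \sqrt{11615 + \frac{411}{467}} = \sqrt{\frac{5424616}{467}} = \frac{2 \sqrt{633323918}}{467}$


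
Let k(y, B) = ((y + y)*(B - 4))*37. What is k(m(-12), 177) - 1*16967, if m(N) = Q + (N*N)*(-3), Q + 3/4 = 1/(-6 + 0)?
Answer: -33354997/6 ≈ -5.5592e+6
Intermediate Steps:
Q = -11/12 (Q = -¾ + 1/(-6 + 0) = -¾ + 1/(-6) = -¾ - ⅙ = -11/12 ≈ -0.91667)
m(N) = -11/12 - 3*N² (m(N) = -11/12 + (N*N)*(-3) = -11/12 + N²*(-3) = -11/12 - 3*N²)
k(y, B) = 74*y*(-4 + B) (k(y, B) = ((2*y)*(-4 + B))*37 = (2*y*(-4 + B))*37 = 74*y*(-4 + B))
k(m(-12), 177) - 1*16967 = 74*(-11/12 - 3*(-12)²)*(-4 + 177) - 1*16967 = 74*(-11/12 - 3*144)*173 - 16967 = 74*(-11/12 - 432)*173 - 16967 = 74*(-5195/12)*173 - 16967 = -33253195/6 - 16967 = -33354997/6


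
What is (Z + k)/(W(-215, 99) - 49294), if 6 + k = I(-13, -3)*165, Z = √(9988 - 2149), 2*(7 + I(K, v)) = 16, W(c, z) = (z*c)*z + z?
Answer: -159/2156410 - 3*√871/2156410 ≈ -0.00011479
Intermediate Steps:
W(c, z) = z + c*z² (W(c, z) = (c*z)*z + z = c*z² + z = z + c*z²)
I(K, v) = 1 (I(K, v) = -7 + (½)*16 = -7 + 8 = 1)
Z = 3*√871 (Z = √7839 = 3*√871 ≈ 88.538)
k = 159 (k = -6 + 1*165 = -6 + 165 = 159)
(Z + k)/(W(-215, 99) - 49294) = (3*√871 + 159)/(99*(1 - 215*99) - 49294) = (159 + 3*√871)/(99*(1 - 21285) - 49294) = (159 + 3*√871)/(99*(-21284) - 49294) = (159 + 3*√871)/(-2107116 - 49294) = (159 + 3*√871)/(-2156410) = (159 + 3*√871)*(-1/2156410) = -159/2156410 - 3*√871/2156410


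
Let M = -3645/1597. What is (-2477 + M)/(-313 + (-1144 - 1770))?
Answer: 3959414/5153519 ≈ 0.76829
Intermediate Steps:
M = -3645/1597 (M = -3645*1/1597 = -3645/1597 ≈ -2.2824)
(-2477 + M)/(-313 + (-1144 - 1770)) = (-2477 - 3645/1597)/(-313 + (-1144 - 1770)) = -3959414/(1597*(-313 - 2914)) = -3959414/1597/(-3227) = -3959414/1597*(-1/3227) = 3959414/5153519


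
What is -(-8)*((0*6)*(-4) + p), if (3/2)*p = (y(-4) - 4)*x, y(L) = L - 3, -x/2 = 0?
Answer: 0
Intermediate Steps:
x = 0 (x = -2*0 = 0)
y(L) = -3 + L
p = 0 (p = 2*(((-3 - 4) - 4)*0)/3 = 2*((-7 - 4)*0)/3 = 2*(-11*0)/3 = (⅔)*0 = 0)
-(-8)*((0*6)*(-4) + p) = -(-8)*((0*6)*(-4) + 0) = -(-8)*(0*(-4) + 0) = -(-8)*(0 + 0) = -(-8)*0 = -1*0 = 0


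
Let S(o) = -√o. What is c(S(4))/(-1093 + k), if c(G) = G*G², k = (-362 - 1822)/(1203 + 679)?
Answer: 7528/1029605 ≈ 0.0073115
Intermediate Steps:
k = -1092/941 (k = -2184/1882 = -2184*1/1882 = -1092/941 ≈ -1.1605)
c(G) = G³
c(S(4))/(-1093 + k) = (-√4)³/(-1093 - 1092/941) = (-1*2)³/(-1029605/941) = (-2)³*(-941/1029605) = -8*(-941/1029605) = 7528/1029605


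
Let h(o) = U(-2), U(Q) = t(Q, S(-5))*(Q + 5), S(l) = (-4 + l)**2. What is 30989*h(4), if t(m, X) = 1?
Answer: 92967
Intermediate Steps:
U(Q) = 5 + Q (U(Q) = 1*(Q + 5) = 1*(5 + Q) = 5 + Q)
h(o) = 3 (h(o) = 5 - 2 = 3)
30989*h(4) = 30989*3 = 92967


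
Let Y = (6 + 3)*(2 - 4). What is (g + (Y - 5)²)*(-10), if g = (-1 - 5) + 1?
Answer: -5240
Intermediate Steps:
Y = -18 (Y = 9*(-2) = -18)
g = -5 (g = -6 + 1 = -5)
(g + (Y - 5)²)*(-10) = (-5 + (-18 - 5)²)*(-10) = (-5 + (-23)²)*(-10) = (-5 + 529)*(-10) = 524*(-10) = -5240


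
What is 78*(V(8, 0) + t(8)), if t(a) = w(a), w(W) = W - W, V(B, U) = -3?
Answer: -234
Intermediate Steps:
w(W) = 0
t(a) = 0
78*(V(8, 0) + t(8)) = 78*(-3 + 0) = 78*(-3) = -234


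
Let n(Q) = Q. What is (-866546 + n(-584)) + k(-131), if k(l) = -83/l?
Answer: -113593947/131 ≈ -8.6713e+5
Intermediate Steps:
(-866546 + n(-584)) + k(-131) = (-866546 - 584) - 83/(-131) = -867130 - 83*(-1/131) = -867130 + 83/131 = -113593947/131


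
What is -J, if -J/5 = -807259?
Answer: -4036295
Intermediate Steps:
J = 4036295 (J = -5*(-807259) = 4036295)
-J = -1*4036295 = -4036295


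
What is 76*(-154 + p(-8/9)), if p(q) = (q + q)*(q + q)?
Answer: -928568/81 ≈ -11464.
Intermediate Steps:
p(q) = 4*q**2 (p(q) = (2*q)*(2*q) = 4*q**2)
76*(-154 + p(-8/9)) = 76*(-154 + 4*(-8/9)**2) = 76*(-154 + 4*(64/81)) = 76*(-154 + 256/81) = 76*(-12218/81) = -928568/81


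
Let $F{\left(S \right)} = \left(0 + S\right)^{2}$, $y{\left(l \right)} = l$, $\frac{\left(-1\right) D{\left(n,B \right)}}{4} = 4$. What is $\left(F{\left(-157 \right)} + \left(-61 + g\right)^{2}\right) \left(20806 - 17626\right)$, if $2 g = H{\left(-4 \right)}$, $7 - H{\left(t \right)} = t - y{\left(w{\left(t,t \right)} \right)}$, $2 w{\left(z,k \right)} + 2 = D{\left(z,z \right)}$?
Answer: $89831820$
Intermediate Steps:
$D{\left(n,B \right)} = -16$ ($D{\left(n,B \right)} = \left(-4\right) 4 = -16$)
$w{\left(z,k \right)} = -9$ ($w{\left(z,k \right)} = -1 + \frac{1}{2} \left(-16\right) = -1 - 8 = -9$)
$H{\left(t \right)} = -2 - t$ ($H{\left(t \right)} = 7 - \left(t - -9\right) = 7 - \left(t + 9\right) = 7 - \left(9 + t\right) = -2 - t$)
$g = 1$ ($g = \frac{-2 - -4}{2} = \frac{-2 + 4}{2} = \frac{1}{2} \cdot 2 = 1$)
$F{\left(S \right)} = S^{2}$
$\left(F{\left(-157 \right)} + \left(-61 + g\right)^{2}\right) \left(20806 - 17626\right) = \left(\left(-157\right)^{2} + \left(-61 + 1\right)^{2}\right) \left(20806 - 17626\right) = \left(24649 + \left(-60\right)^{2}\right) 3180 = \left(24649 + 3600\right) 3180 = 28249 \cdot 3180 = 89831820$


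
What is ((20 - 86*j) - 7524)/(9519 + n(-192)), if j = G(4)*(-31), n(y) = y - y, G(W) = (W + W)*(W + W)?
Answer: 163120/9519 ≈ 17.136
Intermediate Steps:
G(W) = 4*W² (G(W) = (2*W)*(2*W) = 4*W²)
n(y) = 0
j = -1984 (j = (4*4²)*(-31) = (4*16)*(-31) = 64*(-31) = -1984)
((20 - 86*j) - 7524)/(9519 + n(-192)) = ((20 - 86*(-1984)) - 7524)/(9519 + 0) = ((20 + 170624) - 7524)/9519 = (170644 - 7524)*(1/9519) = 163120*(1/9519) = 163120/9519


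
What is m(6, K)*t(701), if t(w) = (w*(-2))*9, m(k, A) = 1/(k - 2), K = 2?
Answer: -6309/2 ≈ -3154.5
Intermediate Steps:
m(k, A) = 1/(-2 + k)
t(w) = -18*w (t(w) = -2*w*9 = -18*w)
m(6, K)*t(701) = (-18*701)/(-2 + 6) = -12618/4 = (1/4)*(-12618) = -6309/2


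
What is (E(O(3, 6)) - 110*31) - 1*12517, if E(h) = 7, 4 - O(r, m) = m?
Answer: -15920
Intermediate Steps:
O(r, m) = 4 - m
(E(O(3, 6)) - 110*31) - 1*12517 = (7 - 110*31) - 1*12517 = (7 - 3410) - 12517 = -3403 - 12517 = -15920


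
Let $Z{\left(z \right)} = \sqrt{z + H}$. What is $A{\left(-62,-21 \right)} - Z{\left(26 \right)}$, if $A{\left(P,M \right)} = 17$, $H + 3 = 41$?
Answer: $9$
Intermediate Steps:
$H = 38$ ($H = -3 + 41 = 38$)
$Z{\left(z \right)} = \sqrt{38 + z}$ ($Z{\left(z \right)} = \sqrt{z + 38} = \sqrt{38 + z}$)
$A{\left(-62,-21 \right)} - Z{\left(26 \right)} = 17 - \sqrt{38 + 26} = 17 - \sqrt{64} = 17 - 8 = 9$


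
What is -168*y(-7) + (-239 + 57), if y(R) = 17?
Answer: -3038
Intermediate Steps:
-168*y(-7) + (-239 + 57) = -168*17 + (-239 + 57) = -2856 - 182 = -3038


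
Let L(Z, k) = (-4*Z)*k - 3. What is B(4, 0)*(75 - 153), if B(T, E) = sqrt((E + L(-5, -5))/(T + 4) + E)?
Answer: -39*I*sqrt(206)/2 ≈ -279.88*I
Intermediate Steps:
L(Z, k) = -3 - 4*Z*k (L(Z, k) = -4*Z*k - 3 = -3 - 4*Z*k)
B(T, E) = sqrt(E + (-103 + E)/(4 + T)) (B(T, E) = sqrt((E + (-3 - 4*(-5)*(-5)))/(T + 4) + E) = sqrt((E + (-3 - 100))/(4 + T) + E) = sqrt((E - 103)/(4 + T) + E) = sqrt((-103 + E)/(4 + T) + E) = sqrt(E + (-103 + E)/(4 + T)))
B(4, 0)*(75 - 153) = sqrt((-103 + 0 + 0*(4 + 4))/(4 + 4))*(75 - 153) = sqrt((-103 + 0 + 0*8)/8)*(-78) = sqrt((-103 + 0 + 0)/8)*(-78) = sqrt((1/8)*(-103))*(-78) = sqrt(-103/8)*(-78) = (I*sqrt(206)/4)*(-78) = -39*I*sqrt(206)/2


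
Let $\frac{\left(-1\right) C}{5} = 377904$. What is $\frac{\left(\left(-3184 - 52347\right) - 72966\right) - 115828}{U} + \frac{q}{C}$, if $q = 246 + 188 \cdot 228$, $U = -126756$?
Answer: $\frac{3801604357}{1995899976} \approx 1.9047$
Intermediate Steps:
$C = -1889520$ ($C = \left(-5\right) 377904 = -1889520$)
$q = 43110$ ($q = 246 + 42864 = 43110$)
$\frac{\left(\left(-3184 - 52347\right) - 72966\right) - 115828}{U} + \frac{q}{C} = \frac{\left(\left(-3184 - 52347\right) - 72966\right) - 115828}{-126756} + \frac{43110}{-1889520} = \left(\left(-55531 - 72966\right) - 115828\right) \left(- \frac{1}{126756}\right) + 43110 \left(- \frac{1}{1889520}\right) = \left(-128497 - 115828\right) \left(- \frac{1}{126756}\right) - \frac{1437}{62984} = \left(-244325\right) \left(- \frac{1}{126756}\right) - \frac{1437}{62984} = \frac{244325}{126756} - \frac{1437}{62984} = \frac{3801604357}{1995899976}$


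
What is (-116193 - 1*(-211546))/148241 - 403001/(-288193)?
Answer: 87221338370/42722018513 ≈ 2.0416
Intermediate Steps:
(-116193 - 1*(-211546))/148241 - 403001/(-288193) = (-116193 + 211546)*(1/148241) - 403001*(-1/288193) = 95353*(1/148241) + 403001/288193 = 95353/148241 + 403001/288193 = 87221338370/42722018513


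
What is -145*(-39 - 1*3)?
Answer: 6090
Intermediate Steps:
-145*(-39 - 1*3) = -145*(-39 - 3) = -145*(-42) = 6090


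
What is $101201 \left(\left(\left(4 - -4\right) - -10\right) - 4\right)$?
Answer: $1416814$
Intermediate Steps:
$101201 \left(\left(\left(4 - -4\right) - -10\right) - 4\right) = 101201 \left(\left(\left(4 + 4\right) + 10\right) - 4\right) = 101201 \left(\left(8 + 10\right) - 4\right) = 101201 \left(18 - 4\right) = 101201 \cdot 14 = 1416814$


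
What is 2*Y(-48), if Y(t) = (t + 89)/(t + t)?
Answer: -41/48 ≈ -0.85417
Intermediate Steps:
Y(t) = (89 + t)/(2*t) (Y(t) = (89 + t)/((2*t)) = (89 + t)*(1/(2*t)) = (89 + t)/(2*t))
2*Y(-48) = 2*((½)*(89 - 48)/(-48)) = 2*((½)*(-1/48)*41) = 2*(-41/96) = -41/48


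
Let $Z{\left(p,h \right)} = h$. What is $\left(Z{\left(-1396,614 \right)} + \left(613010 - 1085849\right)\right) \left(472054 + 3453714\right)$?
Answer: $-1853845793800$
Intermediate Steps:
$\left(Z{\left(-1396,614 \right)} + \left(613010 - 1085849\right)\right) \left(472054 + 3453714\right) = \left(614 + \left(613010 - 1085849\right)\right) \left(472054 + 3453714\right) = \left(614 - 472839\right) 3925768 = \left(-472225\right) 3925768 = -1853845793800$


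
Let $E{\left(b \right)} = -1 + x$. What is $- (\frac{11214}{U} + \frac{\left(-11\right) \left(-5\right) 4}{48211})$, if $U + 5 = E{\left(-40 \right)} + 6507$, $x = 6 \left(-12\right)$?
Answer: $- \frac{180684178}{103316173} \approx -1.7488$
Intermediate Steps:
$x = -72$
$E{\left(b \right)} = -73$ ($E{\left(b \right)} = -1 - 72 = -73$)
$U = 6429$ ($U = -5 + \left(-73 + 6507\right) = -5 + 6434 = 6429$)
$- (\frac{11214}{U} + \frac{\left(-11\right) \left(-5\right) 4}{48211}) = - (\frac{11214}{6429} + \frac{\left(-11\right) \left(-5\right) 4}{48211}) = - (11214 \cdot \frac{1}{6429} + 55 \cdot 4 \cdot \frac{1}{48211}) = - (\frac{3738}{2143} + 220 \cdot \frac{1}{48211}) = - (\frac{3738}{2143} + \frac{220}{48211}) = \left(-1\right) \frac{180684178}{103316173} = - \frac{180684178}{103316173}$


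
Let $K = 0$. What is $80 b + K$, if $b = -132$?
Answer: $-10560$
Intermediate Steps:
$80 b + K = 80 \left(-132\right) + 0 = -10560 + 0 = -10560$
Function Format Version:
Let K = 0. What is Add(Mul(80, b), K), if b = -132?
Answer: -10560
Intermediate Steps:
Add(Mul(80, b), K) = Add(Mul(80, -132), 0) = Add(-10560, 0) = -10560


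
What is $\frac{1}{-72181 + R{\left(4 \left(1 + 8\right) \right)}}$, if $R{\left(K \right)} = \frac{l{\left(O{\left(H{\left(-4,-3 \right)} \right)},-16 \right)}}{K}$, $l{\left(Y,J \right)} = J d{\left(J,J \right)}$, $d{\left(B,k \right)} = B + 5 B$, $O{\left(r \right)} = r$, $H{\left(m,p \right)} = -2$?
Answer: $- \frac{3}{216415} \approx -1.3862 \cdot 10^{-5}$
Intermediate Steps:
$d{\left(B,k \right)} = 6 B$
$l{\left(Y,J \right)} = 6 J^{2}$ ($l{\left(Y,J \right)} = J 6 J = 6 J^{2}$)
$R{\left(K \right)} = \frac{1536}{K}$ ($R{\left(K \right)} = \frac{6 \left(-16\right)^{2}}{K} = \frac{6 \cdot 256}{K} = \frac{1536}{K}$)
$\frac{1}{-72181 + R{\left(4 \left(1 + 8\right) \right)}} = \frac{1}{-72181 + \frac{1536}{4 \left(1 + 8\right)}} = \frac{1}{-72181 + \frac{1536}{4 \cdot 9}} = \frac{1}{-72181 + \frac{1536}{36}} = \frac{1}{-72181 + 1536 \cdot \frac{1}{36}} = \frac{1}{-72181 + \frac{128}{3}} = \frac{1}{- \frac{216415}{3}} = - \frac{3}{216415}$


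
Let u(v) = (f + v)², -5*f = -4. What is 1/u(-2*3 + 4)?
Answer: 25/36 ≈ 0.69444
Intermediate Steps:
f = ⅘ (f = -⅕*(-4) = ⅘ ≈ 0.80000)
u(v) = (⅘ + v)²
1/u(-2*3 + 4) = 1/((4 + 5*(-2*3 + 4))²/25) = 1/((4 + 5*(-6 + 4))²/25) = 1/((4 + 5*(-2))²/25) = 1/((4 - 10)²/25) = 1/((1/25)*(-6)²) = 1/((1/25)*36) = 1/(36/25) = 25/36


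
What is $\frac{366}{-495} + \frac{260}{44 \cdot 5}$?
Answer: $\frac{73}{165} \approx 0.44242$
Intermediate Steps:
$\frac{366}{-495} + \frac{260}{44 \cdot 5} = 366 \left(- \frac{1}{495}\right) + \frac{260}{220} = - \frac{122}{165} + 260 \cdot \frac{1}{220} = - \frac{122}{165} + \frac{13}{11} = \frac{73}{165}$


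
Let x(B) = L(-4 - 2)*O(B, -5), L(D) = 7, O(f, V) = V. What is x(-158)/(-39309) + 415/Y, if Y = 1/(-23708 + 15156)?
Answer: -139510785685/39309 ≈ -3.5491e+6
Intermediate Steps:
Y = -1/8552 (Y = 1/(-8552) = -1/8552 ≈ -0.00011693)
x(B) = -35 (x(B) = 7*(-5) = -35)
x(-158)/(-39309) + 415/Y = -35/(-39309) + 415/(-1/8552) = -35*(-1/39309) + 415*(-8552) = 35/39309 - 3549080 = -139510785685/39309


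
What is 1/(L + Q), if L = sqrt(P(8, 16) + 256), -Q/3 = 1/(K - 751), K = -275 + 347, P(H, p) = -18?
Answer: -2037/109727749 + 461041*sqrt(238)/109727749 ≈ 0.064802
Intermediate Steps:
K = 72
Q = 3/679 (Q = -3/(72 - 751) = -3/(-679) = -3*(-1/679) = 3/679 ≈ 0.0044183)
L = sqrt(238) (L = sqrt(-18 + 256) = sqrt(238) ≈ 15.427)
1/(L + Q) = 1/(sqrt(238) + 3/679) = 1/(3/679 + sqrt(238))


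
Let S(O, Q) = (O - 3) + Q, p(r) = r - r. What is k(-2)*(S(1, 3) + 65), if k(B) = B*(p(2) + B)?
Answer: 264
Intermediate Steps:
p(r) = 0
S(O, Q) = -3 + O + Q (S(O, Q) = (-3 + O) + Q = -3 + O + Q)
k(B) = B² (k(B) = B*(0 + B) = B*B = B²)
k(-2)*(S(1, 3) + 65) = (-2)²*((-3 + 1 + 3) + 65) = 4*(1 + 65) = 4*66 = 264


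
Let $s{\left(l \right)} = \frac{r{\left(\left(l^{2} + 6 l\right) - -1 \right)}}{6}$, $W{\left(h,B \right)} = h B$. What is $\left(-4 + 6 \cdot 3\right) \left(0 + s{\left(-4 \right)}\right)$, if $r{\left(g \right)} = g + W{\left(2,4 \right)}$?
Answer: $\frac{7}{3} \approx 2.3333$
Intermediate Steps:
$W{\left(h,B \right)} = B h$
$r{\left(g \right)} = 8 + g$ ($r{\left(g \right)} = g + 4 \cdot 2 = g + 8 = 8 + g$)
$s{\left(l \right)} = \frac{3}{2} + l + \frac{l^{2}}{6}$ ($s{\left(l \right)} = \frac{8 - \left(-1 - l^{2} - 6 l\right)}{6} = \left(8 + \left(\left(l^{2} + 6 l\right) + \left(-4 + 5\right)\right)\right) \frac{1}{6} = \left(8 + \left(\left(l^{2} + 6 l\right) + 1\right)\right) \frac{1}{6} = \left(8 + \left(1 + l^{2} + 6 l\right)\right) \frac{1}{6} = \left(9 + l^{2} + 6 l\right) \frac{1}{6} = \frac{3}{2} + l + \frac{l^{2}}{6}$)
$\left(-4 + 6 \cdot 3\right) \left(0 + s{\left(-4 \right)}\right) = \left(-4 + 6 \cdot 3\right) \left(0 + \left(\frac{3}{2} - 4 + \frac{\left(-4\right)^{2}}{6}\right)\right) = \left(-4 + 18\right) \left(0 + \left(\frac{3}{2} - 4 + \frac{1}{6} \cdot 16\right)\right) = 14 \left(0 + \left(\frac{3}{2} - 4 + \frac{8}{3}\right)\right) = 14 \left(0 + \frac{1}{6}\right) = 14 \cdot \frac{1}{6} = \frac{7}{3}$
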